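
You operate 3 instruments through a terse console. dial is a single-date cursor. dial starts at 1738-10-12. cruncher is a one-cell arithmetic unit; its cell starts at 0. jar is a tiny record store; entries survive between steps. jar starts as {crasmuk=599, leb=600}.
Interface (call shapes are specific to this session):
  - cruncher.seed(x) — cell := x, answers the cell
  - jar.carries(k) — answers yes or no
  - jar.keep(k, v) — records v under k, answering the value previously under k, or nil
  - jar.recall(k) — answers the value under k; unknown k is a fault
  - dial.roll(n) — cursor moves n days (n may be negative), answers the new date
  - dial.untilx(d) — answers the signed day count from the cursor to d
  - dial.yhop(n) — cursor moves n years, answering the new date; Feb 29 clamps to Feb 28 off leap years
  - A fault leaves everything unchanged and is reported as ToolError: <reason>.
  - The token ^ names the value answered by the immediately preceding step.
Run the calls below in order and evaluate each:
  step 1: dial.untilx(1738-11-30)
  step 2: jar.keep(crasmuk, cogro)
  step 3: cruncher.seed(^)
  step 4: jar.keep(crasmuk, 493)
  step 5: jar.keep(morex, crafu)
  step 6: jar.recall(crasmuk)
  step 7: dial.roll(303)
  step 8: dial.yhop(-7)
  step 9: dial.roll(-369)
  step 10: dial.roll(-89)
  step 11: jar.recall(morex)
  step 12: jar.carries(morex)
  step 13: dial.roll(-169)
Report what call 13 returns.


Answer: 1730-11-23

Derivation:
I run dial.untilx passing d=1738-11-30, and get 49.
Calling jar.keep passing k=crasmuk, v=cogro, and see 599.
Using cruncher.seed passing x=^, giving 599.
Calling jar.keep passing k=crasmuk, v=493: cogro.
I try jar.keep passing k=morex, v=crafu, → nil.
I try jar.recall passing k=crasmuk, which returns 493.
I run dial.roll passing n=303, and get 1739-08-11.
I invoke dial.yhop passing n=-7, — result: 1732-08-11.
Invoking dial.roll passing n=-369, — result: 1731-08-08.
I run dial.roll passing n=-89: 1731-05-11.
Using jar.recall passing k=morex: crafu.
I invoke jar.carries passing k=morex, giving yes.
Calling dial.roll passing n=-169, and see 1730-11-23.


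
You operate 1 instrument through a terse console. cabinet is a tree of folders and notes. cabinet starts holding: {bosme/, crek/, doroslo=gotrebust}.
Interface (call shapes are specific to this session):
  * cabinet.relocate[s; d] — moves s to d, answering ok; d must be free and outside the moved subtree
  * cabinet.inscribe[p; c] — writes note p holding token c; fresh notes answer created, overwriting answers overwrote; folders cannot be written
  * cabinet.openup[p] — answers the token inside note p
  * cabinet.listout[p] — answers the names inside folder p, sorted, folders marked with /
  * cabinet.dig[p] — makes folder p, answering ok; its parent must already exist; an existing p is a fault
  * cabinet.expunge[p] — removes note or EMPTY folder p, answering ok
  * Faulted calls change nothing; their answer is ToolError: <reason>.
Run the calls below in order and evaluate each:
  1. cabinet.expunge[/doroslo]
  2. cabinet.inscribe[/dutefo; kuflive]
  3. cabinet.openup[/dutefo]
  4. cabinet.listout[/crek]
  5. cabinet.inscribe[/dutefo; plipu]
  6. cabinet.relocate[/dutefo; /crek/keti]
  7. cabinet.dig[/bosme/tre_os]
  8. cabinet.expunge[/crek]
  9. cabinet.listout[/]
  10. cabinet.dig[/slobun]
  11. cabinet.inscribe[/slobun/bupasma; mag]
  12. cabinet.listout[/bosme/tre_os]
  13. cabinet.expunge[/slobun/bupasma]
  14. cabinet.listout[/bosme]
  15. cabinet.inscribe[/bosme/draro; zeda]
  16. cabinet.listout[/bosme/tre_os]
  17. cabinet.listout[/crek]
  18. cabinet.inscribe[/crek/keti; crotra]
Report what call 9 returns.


Answer: [bosme/, crek/]

Derivation:
·→ cabinet.expunge(p→/doroslo)
·← ok
·→ cabinet.inscribe(p→/dutefo, c→kuflive)
·← created
·→ cabinet.openup(p→/dutefo)
·← kuflive
·→ cabinet.listout(p→/crek)
·← []
·→ cabinet.inscribe(p→/dutefo, c→plipu)
·← overwrote
·→ cabinet.relocate(s→/dutefo, d→/crek/keti)
·← ok
·→ cabinet.dig(p→/bosme/tre_os)
·← ok
·→ cabinet.expunge(p→/crek)
·← ToolError: not empty
·→ cabinet.listout(p→/)
·← [bosme/, crek/]
·→ cabinet.dig(p→/slobun)
·← ok
·→ cabinet.inscribe(p→/slobun/bupasma, c→mag)
·← created
·→ cabinet.listout(p→/bosme/tre_os)
·← []
·→ cabinet.expunge(p→/slobun/bupasma)
·← ok
·→ cabinet.listout(p→/bosme)
·← [tre_os/]
·→ cabinet.inscribe(p→/bosme/draro, c→zeda)
·← created
·→ cabinet.listout(p→/bosme/tre_os)
·← []
·→ cabinet.listout(p→/crek)
·← [keti]
·→ cabinet.inscribe(p→/crek/keti, c→crotra)
·← overwrote


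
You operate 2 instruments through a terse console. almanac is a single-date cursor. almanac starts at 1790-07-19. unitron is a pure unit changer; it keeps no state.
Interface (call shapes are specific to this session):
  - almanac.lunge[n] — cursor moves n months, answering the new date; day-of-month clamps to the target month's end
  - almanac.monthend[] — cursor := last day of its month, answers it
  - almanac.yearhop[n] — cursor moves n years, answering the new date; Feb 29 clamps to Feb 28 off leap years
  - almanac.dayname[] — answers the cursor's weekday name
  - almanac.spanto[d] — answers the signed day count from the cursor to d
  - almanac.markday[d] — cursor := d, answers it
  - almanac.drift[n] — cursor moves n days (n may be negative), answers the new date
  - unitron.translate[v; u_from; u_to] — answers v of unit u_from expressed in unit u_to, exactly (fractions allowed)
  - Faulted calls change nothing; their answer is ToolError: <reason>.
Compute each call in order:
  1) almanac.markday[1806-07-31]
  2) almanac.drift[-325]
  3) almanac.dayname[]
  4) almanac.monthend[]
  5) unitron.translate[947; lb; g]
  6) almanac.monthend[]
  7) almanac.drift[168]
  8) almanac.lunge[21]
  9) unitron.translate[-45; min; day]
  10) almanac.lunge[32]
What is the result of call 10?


// almanac.markday(d: 1806-07-31) ~> 1806-07-31
// almanac.drift(n: -325) ~> 1805-09-09
// almanac.dayname() ~> Monday
// almanac.monthend() ~> 1805-09-30
// unitron.translate(v: 947, u_from: lb, u_to: g) ~> 42955197439/100000
// almanac.monthend() ~> 1805-09-30
// almanac.drift(n: 168) ~> 1806-03-17
// almanac.lunge(n: 21) ~> 1807-12-17
// unitron.translate(v: -45, u_from: min, u_to: day) ~> -1/32
// almanac.lunge(n: 32) ~> 1810-08-17

Answer: 1810-08-17


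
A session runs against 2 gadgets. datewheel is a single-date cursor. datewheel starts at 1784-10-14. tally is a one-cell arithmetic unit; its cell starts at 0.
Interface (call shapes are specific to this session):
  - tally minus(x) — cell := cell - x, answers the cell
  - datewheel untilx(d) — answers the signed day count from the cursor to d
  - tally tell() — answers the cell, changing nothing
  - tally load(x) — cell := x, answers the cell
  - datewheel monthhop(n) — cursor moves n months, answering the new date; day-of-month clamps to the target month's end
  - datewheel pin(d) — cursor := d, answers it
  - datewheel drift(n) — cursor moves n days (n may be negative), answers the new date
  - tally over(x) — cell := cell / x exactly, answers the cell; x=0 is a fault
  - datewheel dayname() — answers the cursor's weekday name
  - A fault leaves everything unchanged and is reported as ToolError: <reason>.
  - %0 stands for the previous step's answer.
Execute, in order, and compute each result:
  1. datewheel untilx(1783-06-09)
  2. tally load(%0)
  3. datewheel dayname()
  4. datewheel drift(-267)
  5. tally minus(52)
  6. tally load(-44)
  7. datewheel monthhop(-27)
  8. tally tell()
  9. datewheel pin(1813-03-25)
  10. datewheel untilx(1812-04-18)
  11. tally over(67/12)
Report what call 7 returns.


Now I run datewheel untilx on d: 1783-06-09, → -493.
I run tally load on x: %0, and get -493.
I call datewheel dayname(), yielding Thursday.
Calling datewheel drift on n: -267, yielding 1784-01-21.
I run tally minus on x: 52, and get -545.
Then tally load on x: -44, yielding -44.
Next I call datewheel monthhop on n: -27, yielding 1781-10-21.
Now I run tally tell(), and observe -44.
I call datewheel pin on d: 1813-03-25, yielding 1813-03-25.
Using datewheel untilx on d: 1812-04-18, giving -341.
I use tally over on x: 67/12, and see -528/67.

Answer: 1781-10-21


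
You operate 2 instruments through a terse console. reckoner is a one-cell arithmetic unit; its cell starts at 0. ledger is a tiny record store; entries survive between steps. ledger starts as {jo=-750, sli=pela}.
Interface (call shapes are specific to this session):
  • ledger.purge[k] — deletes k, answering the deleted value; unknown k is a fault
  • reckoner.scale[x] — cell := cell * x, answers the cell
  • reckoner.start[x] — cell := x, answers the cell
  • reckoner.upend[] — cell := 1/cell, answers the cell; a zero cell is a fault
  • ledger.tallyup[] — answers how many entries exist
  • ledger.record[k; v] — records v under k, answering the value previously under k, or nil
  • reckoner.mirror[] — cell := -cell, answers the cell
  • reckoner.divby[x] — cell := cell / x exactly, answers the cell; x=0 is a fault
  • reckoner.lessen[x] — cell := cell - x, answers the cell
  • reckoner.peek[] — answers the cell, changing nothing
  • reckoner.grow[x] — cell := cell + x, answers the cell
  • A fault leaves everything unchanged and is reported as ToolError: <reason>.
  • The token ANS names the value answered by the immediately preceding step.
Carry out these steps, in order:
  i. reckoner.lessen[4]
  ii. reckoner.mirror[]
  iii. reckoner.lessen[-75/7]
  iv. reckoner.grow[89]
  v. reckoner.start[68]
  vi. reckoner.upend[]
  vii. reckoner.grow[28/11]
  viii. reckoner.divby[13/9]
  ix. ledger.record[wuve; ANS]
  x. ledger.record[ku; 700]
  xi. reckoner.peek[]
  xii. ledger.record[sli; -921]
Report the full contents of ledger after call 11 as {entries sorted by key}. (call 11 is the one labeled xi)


-> reckoner.lessen(x→4)
<- -4
-> reckoner.mirror()
<- 4
-> reckoner.lessen(x→-75/7)
<- 103/7
-> reckoner.grow(x→89)
<- 726/7
-> reckoner.start(x→68)
<- 68
-> reckoner.upend()
<- 1/68
-> reckoner.grow(x→28/11)
<- 1915/748
-> reckoner.divby(x→13/9)
<- 17235/9724
-> ledger.record(k→wuve, v→ANS)
<- nil
-> ledger.record(k→ku, v→700)
<- nil
-> reckoner.peek()
<- 17235/9724
-> ledger.record(k→sli, v→-921)
<- pela

Answer: {jo=-750, ku=700, sli=pela, wuve=17235/9724}


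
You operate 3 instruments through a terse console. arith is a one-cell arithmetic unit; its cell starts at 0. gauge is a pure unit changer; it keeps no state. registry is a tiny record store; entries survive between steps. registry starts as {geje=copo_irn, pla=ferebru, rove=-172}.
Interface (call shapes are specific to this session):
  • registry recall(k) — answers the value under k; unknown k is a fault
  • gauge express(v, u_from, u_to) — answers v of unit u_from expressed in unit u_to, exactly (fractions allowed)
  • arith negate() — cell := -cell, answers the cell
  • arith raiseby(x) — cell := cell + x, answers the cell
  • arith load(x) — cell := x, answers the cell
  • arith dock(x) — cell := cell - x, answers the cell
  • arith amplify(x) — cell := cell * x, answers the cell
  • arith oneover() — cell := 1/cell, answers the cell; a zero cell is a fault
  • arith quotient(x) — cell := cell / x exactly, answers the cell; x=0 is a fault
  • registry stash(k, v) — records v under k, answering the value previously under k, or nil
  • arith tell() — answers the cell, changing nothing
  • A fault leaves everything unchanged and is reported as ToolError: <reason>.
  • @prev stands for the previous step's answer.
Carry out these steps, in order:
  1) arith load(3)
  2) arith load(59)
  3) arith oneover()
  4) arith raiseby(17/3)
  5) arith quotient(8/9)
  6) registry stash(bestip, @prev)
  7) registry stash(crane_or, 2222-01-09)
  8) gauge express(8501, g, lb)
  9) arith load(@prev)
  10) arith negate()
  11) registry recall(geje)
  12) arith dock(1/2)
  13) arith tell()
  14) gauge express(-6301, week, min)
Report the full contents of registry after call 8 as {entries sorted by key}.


CALL arith load[x='3']
RET  3
CALL arith load[x='59']
RET  59
CALL arith oneover[]
RET  1/59
CALL arith raiseby[x='17/3']
RET  1006/177
CALL arith quotient[x='8/9']
RET  1509/236
CALL registry stash[k='bestip'; v='@prev']
RET  nil
CALL registry stash[k='crane_or'; v='2222-01-09']
RET  nil
CALL gauge express[v='8501'; u_from='g'; u_to='lb']
RET  850100000/45359237
CALL arith load[x='@prev']
RET  850100000/45359237
CALL arith negate[]
RET  -850100000/45359237
CALL registry recall[k='geje']
RET  copo_irn
CALL arith dock[x='1/2']
RET  -1745559237/90718474
CALL arith tell[]
RET  -1745559237/90718474
CALL gauge express[v='-6301'; u_from='week'; u_to='min']
RET  -63514080

Answer: {bestip=1509/236, crane_or=2222-01-09, geje=copo_irn, pla=ferebru, rove=-172}


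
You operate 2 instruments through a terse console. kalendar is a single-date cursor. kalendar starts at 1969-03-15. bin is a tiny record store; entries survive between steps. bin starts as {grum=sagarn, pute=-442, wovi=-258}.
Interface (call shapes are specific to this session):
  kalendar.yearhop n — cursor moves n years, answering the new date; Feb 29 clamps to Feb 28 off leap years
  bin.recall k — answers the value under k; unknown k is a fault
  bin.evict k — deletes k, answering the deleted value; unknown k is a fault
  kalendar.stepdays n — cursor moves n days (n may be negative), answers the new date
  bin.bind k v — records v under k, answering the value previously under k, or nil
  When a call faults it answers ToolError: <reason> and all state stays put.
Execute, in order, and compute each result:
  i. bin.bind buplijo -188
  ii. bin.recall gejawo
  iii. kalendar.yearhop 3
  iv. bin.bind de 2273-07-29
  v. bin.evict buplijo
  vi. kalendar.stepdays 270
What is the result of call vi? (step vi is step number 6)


·→ bin.bind(k: buplijo, v: -188)
·← nil
·→ bin.recall(k: gejawo)
·← ToolError: no such key gejawo
·→ kalendar.yearhop(n: 3)
·← 1972-03-15
·→ bin.bind(k: de, v: 2273-07-29)
·← nil
·→ bin.evict(k: buplijo)
·← -188
·→ kalendar.stepdays(n: 270)
·← 1972-12-10

Answer: 1972-12-10


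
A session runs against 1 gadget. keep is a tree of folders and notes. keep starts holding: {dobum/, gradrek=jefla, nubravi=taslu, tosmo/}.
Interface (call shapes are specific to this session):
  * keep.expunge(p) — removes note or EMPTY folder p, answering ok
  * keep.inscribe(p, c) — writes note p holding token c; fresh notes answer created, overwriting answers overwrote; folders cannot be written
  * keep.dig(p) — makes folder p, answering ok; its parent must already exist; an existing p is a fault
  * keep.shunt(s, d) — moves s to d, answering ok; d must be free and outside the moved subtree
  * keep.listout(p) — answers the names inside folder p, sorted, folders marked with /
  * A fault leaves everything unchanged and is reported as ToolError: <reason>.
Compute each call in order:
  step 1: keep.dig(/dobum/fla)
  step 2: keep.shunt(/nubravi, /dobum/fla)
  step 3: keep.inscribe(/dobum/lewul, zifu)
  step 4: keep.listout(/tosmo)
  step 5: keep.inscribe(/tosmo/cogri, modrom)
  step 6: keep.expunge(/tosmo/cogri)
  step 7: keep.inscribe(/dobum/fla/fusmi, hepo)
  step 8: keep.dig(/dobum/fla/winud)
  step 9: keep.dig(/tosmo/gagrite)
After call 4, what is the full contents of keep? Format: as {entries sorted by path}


Step: keep.dig[p→/dobum/fla]
Result: ok
Step: keep.shunt[s→/nubravi; d→/dobum/fla]
Result: ToolError: exists
Step: keep.inscribe[p→/dobum/lewul; c→zifu]
Result: created
Step: keep.listout[p→/tosmo]
Result: []
Step: keep.inscribe[p→/tosmo/cogri; c→modrom]
Result: created
Step: keep.expunge[p→/tosmo/cogri]
Result: ok
Step: keep.inscribe[p→/dobum/fla/fusmi; c→hepo]
Result: created
Step: keep.dig[p→/dobum/fla/winud]
Result: ok
Step: keep.dig[p→/tosmo/gagrite]
Result: ok

Answer: {dobum/, dobum/fla/, dobum/lewul=zifu, gradrek=jefla, nubravi=taslu, tosmo/}


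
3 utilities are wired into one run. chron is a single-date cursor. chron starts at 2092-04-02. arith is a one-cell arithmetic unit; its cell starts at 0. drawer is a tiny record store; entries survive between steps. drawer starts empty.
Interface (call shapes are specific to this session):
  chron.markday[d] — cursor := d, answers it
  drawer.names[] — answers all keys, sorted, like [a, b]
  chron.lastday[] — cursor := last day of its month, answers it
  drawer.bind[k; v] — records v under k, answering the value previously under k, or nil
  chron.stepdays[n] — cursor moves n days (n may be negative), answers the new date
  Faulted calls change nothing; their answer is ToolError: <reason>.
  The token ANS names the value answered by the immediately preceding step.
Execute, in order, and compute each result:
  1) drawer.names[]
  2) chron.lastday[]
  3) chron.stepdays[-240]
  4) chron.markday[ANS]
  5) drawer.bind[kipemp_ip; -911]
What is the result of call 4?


>>> names
:: []
>>> lastday
:: 2092-04-30
>>> stepdays n=-240
:: 2091-09-03
>>> markday d=ANS
:: 2091-09-03
>>> bind k=kipemp_ip v=-911
:: nil

Answer: 2091-09-03


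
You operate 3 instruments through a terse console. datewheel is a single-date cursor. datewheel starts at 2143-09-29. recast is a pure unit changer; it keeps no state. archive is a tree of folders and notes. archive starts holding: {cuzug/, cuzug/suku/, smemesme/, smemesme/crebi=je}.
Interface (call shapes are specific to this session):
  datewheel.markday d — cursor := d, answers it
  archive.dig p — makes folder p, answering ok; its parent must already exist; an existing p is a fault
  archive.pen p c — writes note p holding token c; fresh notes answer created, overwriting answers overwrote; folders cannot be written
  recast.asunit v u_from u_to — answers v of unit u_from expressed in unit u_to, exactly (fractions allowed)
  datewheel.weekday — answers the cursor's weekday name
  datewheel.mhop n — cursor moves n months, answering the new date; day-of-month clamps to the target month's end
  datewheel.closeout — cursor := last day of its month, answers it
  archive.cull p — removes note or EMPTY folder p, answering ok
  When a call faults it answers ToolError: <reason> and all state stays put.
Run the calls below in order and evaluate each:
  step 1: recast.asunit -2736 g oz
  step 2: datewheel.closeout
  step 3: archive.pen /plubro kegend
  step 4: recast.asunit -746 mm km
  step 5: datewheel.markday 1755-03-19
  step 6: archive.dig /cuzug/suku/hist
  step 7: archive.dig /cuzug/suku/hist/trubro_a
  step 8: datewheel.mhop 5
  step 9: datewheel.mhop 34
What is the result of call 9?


[in] recast.asunit v: -2736 u_from: g u_to: oz
= -4377600000/45359237
[in] datewheel.closeout
= 2143-09-30
[in] archive.pen p: /plubro c: kegend
= created
[in] recast.asunit v: -746 u_from: mm u_to: km
= -373/500000
[in] datewheel.markday d: 1755-03-19
= 1755-03-19
[in] archive.dig p: /cuzug/suku/hist
= ok
[in] archive.dig p: /cuzug/suku/hist/trubro_a
= ok
[in] datewheel.mhop n: 5
= 1755-08-19
[in] datewheel.mhop n: 34
= 1758-06-19

Answer: 1758-06-19


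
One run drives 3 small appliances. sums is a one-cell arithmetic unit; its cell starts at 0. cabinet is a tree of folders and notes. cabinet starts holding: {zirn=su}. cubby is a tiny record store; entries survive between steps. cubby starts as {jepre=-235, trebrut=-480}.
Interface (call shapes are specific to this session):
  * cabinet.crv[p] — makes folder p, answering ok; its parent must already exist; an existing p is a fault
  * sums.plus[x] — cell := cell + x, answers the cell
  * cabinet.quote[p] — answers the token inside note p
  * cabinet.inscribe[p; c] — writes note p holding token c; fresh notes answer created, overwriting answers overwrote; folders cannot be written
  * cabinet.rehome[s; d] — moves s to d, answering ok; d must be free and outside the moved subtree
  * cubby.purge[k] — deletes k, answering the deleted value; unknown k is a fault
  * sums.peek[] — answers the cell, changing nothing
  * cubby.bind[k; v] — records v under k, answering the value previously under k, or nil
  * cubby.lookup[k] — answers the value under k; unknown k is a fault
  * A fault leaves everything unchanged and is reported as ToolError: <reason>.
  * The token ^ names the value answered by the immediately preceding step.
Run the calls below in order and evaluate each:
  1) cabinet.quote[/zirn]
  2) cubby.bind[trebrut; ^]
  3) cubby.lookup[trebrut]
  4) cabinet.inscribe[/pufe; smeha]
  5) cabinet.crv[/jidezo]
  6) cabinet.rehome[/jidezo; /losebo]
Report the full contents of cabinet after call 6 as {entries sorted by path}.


Answer: {losebo/, pufe=smeha, zirn=su}

Derivation:
Step: cabinet.quote[p='/zirn']
Result: su
Step: cubby.bind[k='trebrut'; v='^']
Result: -480
Step: cubby.lookup[k='trebrut']
Result: su
Step: cabinet.inscribe[p='/pufe'; c='smeha']
Result: created
Step: cabinet.crv[p='/jidezo']
Result: ok
Step: cabinet.rehome[s='/jidezo'; d='/losebo']
Result: ok


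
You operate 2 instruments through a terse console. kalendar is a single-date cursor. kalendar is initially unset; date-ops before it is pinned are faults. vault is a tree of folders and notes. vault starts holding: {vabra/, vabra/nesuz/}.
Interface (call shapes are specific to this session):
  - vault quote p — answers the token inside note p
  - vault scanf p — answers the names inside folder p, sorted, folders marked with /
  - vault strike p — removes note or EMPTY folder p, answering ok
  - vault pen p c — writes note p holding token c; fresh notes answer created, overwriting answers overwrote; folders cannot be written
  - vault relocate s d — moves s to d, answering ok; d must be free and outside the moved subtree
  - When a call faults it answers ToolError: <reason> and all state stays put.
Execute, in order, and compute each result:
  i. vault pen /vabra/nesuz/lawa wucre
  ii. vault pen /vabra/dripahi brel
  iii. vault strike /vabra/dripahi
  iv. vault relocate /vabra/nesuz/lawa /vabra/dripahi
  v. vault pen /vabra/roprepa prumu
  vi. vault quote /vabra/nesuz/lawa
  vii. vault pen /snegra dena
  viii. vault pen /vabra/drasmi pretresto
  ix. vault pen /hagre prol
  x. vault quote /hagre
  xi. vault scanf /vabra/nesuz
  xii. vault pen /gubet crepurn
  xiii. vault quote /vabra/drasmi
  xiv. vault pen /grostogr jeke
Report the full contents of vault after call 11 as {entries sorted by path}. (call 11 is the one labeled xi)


-- 1. vault pen(p→/vabra/nesuz/lawa, c→wucre) == created
-- 2. vault pen(p→/vabra/dripahi, c→brel) == created
-- 3. vault strike(p→/vabra/dripahi) == ok
-- 4. vault relocate(s→/vabra/nesuz/lawa, d→/vabra/dripahi) == ok
-- 5. vault pen(p→/vabra/roprepa, c→prumu) == created
-- 6. vault quote(p→/vabra/nesuz/lawa) == ToolError: not found
-- 7. vault pen(p→/snegra, c→dena) == created
-- 8. vault pen(p→/vabra/drasmi, c→pretresto) == created
-- 9. vault pen(p→/hagre, c→prol) == created
-- 10. vault quote(p→/hagre) == prol
-- 11. vault scanf(p→/vabra/nesuz) == []
-- 12. vault pen(p→/gubet, c→crepurn) == created
-- 13. vault quote(p→/vabra/drasmi) == pretresto
-- 14. vault pen(p→/grostogr, c→jeke) == created

Answer: {hagre=prol, snegra=dena, vabra/, vabra/drasmi=pretresto, vabra/dripahi=wucre, vabra/nesuz/, vabra/roprepa=prumu}


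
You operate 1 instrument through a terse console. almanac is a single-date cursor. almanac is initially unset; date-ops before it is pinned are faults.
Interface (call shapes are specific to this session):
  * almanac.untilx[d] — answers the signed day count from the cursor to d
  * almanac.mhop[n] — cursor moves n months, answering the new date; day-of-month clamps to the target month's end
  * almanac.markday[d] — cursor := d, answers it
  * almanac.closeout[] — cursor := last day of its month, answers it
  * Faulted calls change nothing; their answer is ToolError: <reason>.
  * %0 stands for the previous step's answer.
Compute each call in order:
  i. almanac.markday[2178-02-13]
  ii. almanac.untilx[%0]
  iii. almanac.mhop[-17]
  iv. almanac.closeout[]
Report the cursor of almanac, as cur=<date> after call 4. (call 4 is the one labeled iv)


Answer: cur=2176-09-30

Derivation:
Now I run almanac.markday on 2178-02-13, which returns 2178-02-13.
Then almanac.untilx on %0, and get 0.
Next I call almanac.mhop on -17, — result: 2176-09-13.
Calling almanac.closeout(), giving 2176-09-30.


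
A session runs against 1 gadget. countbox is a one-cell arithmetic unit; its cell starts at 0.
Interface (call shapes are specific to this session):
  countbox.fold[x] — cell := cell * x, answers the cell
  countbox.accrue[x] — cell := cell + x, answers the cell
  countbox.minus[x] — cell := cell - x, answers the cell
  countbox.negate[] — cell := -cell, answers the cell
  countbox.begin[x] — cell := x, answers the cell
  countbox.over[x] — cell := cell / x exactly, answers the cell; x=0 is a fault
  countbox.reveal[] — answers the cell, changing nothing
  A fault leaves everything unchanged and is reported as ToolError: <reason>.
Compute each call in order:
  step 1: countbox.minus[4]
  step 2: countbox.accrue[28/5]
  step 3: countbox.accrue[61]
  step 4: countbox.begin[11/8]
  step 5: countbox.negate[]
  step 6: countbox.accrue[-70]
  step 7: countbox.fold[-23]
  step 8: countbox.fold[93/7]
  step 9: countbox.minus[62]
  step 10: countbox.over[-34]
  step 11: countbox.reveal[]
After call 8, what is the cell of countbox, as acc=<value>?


Answer: acc=1221369/56

Derivation:
! 1. countbox.minus(x→4) => -4
! 2. countbox.accrue(x→28/5) => 8/5
! 3. countbox.accrue(x→61) => 313/5
! 4. countbox.begin(x→11/8) => 11/8
! 5. countbox.negate() => -11/8
! 6. countbox.accrue(x→-70) => -571/8
! 7. countbox.fold(x→-23) => 13133/8
! 8. countbox.fold(x→93/7) => 1221369/56
! 9. countbox.minus(x→62) => 1217897/56
! 10. countbox.over(x→-34) => -71641/112
! 11. countbox.reveal() => -71641/112


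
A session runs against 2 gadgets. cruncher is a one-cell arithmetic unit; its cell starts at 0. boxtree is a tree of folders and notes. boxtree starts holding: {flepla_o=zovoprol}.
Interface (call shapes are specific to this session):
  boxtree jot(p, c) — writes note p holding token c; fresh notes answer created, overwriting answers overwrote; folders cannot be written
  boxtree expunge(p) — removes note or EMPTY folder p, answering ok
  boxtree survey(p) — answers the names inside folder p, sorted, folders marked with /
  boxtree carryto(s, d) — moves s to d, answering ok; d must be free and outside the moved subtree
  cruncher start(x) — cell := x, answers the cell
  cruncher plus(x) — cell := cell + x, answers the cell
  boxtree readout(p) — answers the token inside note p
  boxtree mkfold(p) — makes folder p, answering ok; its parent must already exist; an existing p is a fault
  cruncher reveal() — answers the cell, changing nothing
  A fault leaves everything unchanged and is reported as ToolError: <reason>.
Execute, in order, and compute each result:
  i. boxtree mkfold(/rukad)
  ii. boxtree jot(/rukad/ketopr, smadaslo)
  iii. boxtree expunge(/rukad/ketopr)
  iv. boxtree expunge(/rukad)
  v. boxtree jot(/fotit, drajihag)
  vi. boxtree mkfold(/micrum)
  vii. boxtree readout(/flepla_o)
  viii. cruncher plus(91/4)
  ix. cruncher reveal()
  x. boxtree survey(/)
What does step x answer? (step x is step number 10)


Answer: [flepla_o, fotit, micrum/]

Derivation:
% 1. boxtree mkfold(p: /rukad) -> ok
% 2. boxtree jot(p: /rukad/ketopr, c: smadaslo) -> created
% 3. boxtree expunge(p: /rukad/ketopr) -> ok
% 4. boxtree expunge(p: /rukad) -> ok
% 5. boxtree jot(p: /fotit, c: drajihag) -> created
% 6. boxtree mkfold(p: /micrum) -> ok
% 7. boxtree readout(p: /flepla_o) -> zovoprol
% 8. cruncher plus(x: 91/4) -> 91/4
% 9. cruncher reveal() -> 91/4
% 10. boxtree survey(p: /) -> [flepla_o, fotit, micrum/]


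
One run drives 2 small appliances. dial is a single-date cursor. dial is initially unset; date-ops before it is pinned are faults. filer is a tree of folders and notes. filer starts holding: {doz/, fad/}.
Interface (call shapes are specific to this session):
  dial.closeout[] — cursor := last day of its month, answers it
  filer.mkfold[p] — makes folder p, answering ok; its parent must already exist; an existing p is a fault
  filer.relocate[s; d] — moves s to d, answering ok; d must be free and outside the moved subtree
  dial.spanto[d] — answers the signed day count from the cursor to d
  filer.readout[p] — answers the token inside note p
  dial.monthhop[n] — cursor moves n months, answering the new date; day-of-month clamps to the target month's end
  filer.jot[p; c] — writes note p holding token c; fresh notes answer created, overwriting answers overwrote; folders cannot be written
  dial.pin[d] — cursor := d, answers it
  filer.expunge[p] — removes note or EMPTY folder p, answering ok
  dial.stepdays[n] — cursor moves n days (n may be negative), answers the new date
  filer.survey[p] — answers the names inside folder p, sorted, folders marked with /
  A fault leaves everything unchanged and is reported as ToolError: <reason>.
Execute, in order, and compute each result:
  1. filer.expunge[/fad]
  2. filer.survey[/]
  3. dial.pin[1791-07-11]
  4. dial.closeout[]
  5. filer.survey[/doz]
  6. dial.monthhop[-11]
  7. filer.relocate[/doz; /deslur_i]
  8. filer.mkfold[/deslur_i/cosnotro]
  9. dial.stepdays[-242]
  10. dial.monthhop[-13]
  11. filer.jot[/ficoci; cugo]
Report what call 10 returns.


Answer: 1788-12-01

Derivation:
>>> filer.expunge p='/fad'
[out] ok
>>> filer.survey p='/'
[out] [doz/]
>>> dial.pin d='1791-07-11'
[out] 1791-07-11
>>> dial.closeout
[out] 1791-07-31
>>> filer.survey p='/doz'
[out] []
>>> dial.monthhop n='-11'
[out] 1790-08-31
>>> filer.relocate s='/doz' d='/deslur_i'
[out] ok
>>> filer.mkfold p='/deslur_i/cosnotro'
[out] ok
>>> dial.stepdays n='-242'
[out] 1790-01-01
>>> dial.monthhop n='-13'
[out] 1788-12-01
>>> filer.jot p='/ficoci' c='cugo'
[out] created


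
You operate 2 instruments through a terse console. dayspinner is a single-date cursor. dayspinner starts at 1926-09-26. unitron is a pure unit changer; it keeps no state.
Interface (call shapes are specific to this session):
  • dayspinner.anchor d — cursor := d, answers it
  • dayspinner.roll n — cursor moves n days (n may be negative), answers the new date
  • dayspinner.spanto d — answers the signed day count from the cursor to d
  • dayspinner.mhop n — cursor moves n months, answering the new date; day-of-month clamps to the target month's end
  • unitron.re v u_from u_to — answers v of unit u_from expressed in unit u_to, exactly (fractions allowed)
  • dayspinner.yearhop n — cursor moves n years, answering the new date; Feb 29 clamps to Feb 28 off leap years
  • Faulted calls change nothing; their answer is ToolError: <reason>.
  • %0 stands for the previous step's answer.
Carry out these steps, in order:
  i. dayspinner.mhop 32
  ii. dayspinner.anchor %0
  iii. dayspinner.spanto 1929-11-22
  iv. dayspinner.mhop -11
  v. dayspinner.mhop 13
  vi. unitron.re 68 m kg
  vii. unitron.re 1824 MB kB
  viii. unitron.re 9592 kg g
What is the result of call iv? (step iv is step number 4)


! 1. dayspinner.mhop(32) => 1929-05-26
! 2. dayspinner.anchor(%0) => 1929-05-26
! 3. dayspinner.spanto(1929-11-22) => 180
! 4. dayspinner.mhop(-11) => 1928-06-26
! 5. dayspinner.mhop(13) => 1929-07-26
! 6. unitron.re(68, m, kg) => ToolError: incompatible units
! 7. unitron.re(1824, MB, kB) => 1824000
! 8. unitron.re(9592, kg, g) => 9592000

Answer: 1928-06-26


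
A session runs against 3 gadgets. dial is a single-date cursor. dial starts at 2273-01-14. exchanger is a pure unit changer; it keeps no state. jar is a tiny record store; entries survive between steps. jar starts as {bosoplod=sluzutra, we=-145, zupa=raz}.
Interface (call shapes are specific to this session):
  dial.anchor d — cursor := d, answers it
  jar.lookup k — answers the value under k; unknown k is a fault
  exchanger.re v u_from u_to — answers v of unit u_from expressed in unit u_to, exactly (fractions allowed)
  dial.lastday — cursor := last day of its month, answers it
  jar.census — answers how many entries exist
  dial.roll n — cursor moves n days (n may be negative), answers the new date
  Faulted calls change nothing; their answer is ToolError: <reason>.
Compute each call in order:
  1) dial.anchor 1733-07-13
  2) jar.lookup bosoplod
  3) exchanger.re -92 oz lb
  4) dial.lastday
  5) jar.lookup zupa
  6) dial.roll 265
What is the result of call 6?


I run dial.anchor(d=1733-07-13): 1733-07-13.
I try jar.lookup(k=bosoplod), and see sluzutra.
Invoking exchanger.re(v=-92, u_from=oz, u_to=lb), and get -23/4.
I try dial.lastday(), yielding 1733-07-31.
I use jar.lookup(k=zupa): raz.
I run dial.roll(n=265), and see 1734-04-22.

Answer: 1734-04-22


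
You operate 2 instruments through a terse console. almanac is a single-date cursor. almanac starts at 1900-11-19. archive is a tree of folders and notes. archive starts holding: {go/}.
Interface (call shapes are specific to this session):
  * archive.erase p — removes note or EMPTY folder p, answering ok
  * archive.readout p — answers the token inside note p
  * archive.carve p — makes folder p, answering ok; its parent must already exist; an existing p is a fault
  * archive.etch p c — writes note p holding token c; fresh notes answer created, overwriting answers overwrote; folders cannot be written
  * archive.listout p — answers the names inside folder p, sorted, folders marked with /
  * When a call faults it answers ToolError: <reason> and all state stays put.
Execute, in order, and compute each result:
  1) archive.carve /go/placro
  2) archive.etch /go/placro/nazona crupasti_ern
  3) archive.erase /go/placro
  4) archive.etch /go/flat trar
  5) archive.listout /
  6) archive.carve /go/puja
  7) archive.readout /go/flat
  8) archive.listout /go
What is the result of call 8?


! archive.carve(p: /go/placro) => ok
! archive.etch(p: /go/placro/nazona, c: crupasti_ern) => created
! archive.erase(p: /go/placro) => ToolError: not empty
! archive.etch(p: /go/flat, c: trar) => created
! archive.listout(p: /) => [go/]
! archive.carve(p: /go/puja) => ok
! archive.readout(p: /go/flat) => trar
! archive.listout(p: /go) => [flat, placro/, puja/]

Answer: [flat, placro/, puja/]


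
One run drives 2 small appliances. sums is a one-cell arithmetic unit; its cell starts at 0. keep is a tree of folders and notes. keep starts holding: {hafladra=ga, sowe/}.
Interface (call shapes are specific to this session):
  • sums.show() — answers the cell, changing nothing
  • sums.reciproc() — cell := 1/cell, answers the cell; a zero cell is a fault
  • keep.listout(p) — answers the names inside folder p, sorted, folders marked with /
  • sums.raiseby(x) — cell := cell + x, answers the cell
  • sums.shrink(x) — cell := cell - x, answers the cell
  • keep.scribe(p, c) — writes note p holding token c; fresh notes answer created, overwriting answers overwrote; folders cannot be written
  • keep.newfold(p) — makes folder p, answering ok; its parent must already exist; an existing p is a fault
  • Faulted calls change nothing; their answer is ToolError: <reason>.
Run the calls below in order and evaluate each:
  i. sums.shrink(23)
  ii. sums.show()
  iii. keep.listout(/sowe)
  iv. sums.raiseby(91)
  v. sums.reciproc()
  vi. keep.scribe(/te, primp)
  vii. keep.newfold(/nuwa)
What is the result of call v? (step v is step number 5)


Answer: 1/68

Derivation:
==> sums.shrink(x→23)
<== -23
==> sums.show()
<== -23
==> keep.listout(p→/sowe)
<== []
==> sums.raiseby(x→91)
<== 68
==> sums.reciproc()
<== 1/68
==> keep.scribe(p→/te, c→primp)
<== created
==> keep.newfold(p→/nuwa)
<== ok


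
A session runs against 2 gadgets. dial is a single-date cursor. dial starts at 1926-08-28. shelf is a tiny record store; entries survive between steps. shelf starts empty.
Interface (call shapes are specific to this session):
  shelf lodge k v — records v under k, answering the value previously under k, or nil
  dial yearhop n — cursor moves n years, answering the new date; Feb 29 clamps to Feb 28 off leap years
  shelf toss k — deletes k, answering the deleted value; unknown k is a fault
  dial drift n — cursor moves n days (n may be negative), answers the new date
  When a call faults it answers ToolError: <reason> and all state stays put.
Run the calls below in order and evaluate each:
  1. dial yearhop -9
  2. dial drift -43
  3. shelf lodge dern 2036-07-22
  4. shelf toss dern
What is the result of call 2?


·→ dial yearhop(n→-9)
·← 1917-08-28
·→ dial drift(n→-43)
·← 1917-07-16
·→ shelf lodge(k→dern, v→2036-07-22)
·← nil
·→ shelf toss(k→dern)
·← 2036-07-22

Answer: 1917-07-16


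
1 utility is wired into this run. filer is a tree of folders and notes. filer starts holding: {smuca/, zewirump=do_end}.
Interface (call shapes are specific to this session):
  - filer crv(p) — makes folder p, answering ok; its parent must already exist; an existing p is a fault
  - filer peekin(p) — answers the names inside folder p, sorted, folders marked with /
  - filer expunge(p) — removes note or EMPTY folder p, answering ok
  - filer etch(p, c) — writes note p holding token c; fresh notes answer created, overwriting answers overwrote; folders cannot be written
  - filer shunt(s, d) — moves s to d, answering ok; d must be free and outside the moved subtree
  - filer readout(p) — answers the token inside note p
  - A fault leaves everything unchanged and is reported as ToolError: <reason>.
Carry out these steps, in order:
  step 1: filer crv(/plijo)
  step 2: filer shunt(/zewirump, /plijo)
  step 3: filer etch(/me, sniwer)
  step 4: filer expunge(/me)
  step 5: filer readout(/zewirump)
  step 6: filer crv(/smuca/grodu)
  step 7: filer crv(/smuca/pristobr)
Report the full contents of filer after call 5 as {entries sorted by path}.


~$ filer crv p→/plijo
[out] ok
~$ filer shunt s→/zewirump d→/plijo
[out] ToolError: exists
~$ filer etch p→/me c→sniwer
[out] created
~$ filer expunge p→/me
[out] ok
~$ filer readout p→/zewirump
[out] do_end
~$ filer crv p→/smuca/grodu
[out] ok
~$ filer crv p→/smuca/pristobr
[out] ok

Answer: {plijo/, smuca/, zewirump=do_end}


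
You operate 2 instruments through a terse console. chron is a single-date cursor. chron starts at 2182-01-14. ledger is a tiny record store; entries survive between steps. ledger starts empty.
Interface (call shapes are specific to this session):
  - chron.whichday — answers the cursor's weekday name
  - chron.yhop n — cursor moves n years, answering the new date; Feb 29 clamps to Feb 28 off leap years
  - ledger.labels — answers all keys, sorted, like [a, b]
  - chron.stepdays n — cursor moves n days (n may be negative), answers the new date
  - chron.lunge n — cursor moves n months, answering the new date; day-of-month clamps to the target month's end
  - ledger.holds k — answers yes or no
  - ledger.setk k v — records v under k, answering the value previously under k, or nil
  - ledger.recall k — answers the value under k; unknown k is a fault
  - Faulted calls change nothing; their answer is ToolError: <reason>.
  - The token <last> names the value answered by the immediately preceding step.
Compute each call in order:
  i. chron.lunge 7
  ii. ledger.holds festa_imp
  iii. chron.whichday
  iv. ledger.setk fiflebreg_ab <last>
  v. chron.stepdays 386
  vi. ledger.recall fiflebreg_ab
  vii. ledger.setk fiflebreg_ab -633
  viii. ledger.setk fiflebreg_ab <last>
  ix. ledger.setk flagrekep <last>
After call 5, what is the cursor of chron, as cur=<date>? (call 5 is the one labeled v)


I run chron.lunge on n='7', and see 2182-08-14.
Using ledger.holds on k='festa_imp', yielding no.
Next I call chron.whichday(), and get Wednesday.
Calling ledger.setk on k='fiflebreg_ab', v='<last>', — result: nil.
Next I call chron.stepdays on n='386', — result: 2183-09-04.
Calling ledger.recall on k='fiflebreg_ab', and get Wednesday.
Using ledger.setk on k='fiflebreg_ab', v='-633', and observe Wednesday.
Now I run ledger.setk on k='fiflebreg_ab', v='<last>', which returns -633.
Using ledger.setk on k='flagrekep', v='<last>', — result: nil.

Answer: cur=2183-09-04
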